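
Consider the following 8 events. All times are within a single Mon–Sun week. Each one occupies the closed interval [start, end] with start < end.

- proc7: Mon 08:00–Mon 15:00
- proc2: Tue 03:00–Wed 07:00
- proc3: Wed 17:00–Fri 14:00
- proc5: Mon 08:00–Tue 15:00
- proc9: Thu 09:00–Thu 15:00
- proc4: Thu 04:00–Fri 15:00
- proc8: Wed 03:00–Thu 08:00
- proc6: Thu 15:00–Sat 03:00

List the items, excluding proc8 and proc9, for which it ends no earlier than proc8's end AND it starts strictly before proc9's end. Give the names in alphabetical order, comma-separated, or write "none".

Conditions: its end is no earlier than proc8's end (X.end >= Thu 08:00) AND its start is strictly before proc9's end (X.start < Thu 15:00).
proc2: end Wed 07:00 >= Thu 08:00? ✗; start Tue 03:00 < Thu 15:00? ✓ → no.
proc3: end Fri 14:00 >= Thu 08:00? ✓; start Wed 17:00 < Thu 15:00? ✓ → yes.
proc4: end Fri 15:00 >= Thu 08:00? ✓; start Thu 04:00 < Thu 15:00? ✓ → yes.
proc5: end Tue 15:00 >= Thu 08:00? ✗; start Mon 08:00 < Thu 15:00? ✓ → no.
proc6: end Sat 03:00 >= Thu 08:00? ✓; start Thu 15:00 < Thu 15:00? ✗ → no.
proc7: end Mon 15:00 >= Thu 08:00? ✗; start Mon 08:00 < Thu 15:00? ✓ → no.
Result: proc3, proc4.

proc3, proc4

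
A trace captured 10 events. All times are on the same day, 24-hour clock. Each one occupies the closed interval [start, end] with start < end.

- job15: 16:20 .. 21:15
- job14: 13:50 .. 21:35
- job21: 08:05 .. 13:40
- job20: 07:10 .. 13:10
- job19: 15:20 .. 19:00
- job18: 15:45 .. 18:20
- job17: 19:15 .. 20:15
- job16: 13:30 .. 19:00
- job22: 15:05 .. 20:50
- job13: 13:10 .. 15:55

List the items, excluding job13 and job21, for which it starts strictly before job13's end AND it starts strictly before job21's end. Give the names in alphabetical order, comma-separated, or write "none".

Conditions: its start is strictly before job13's end (X.start < 15:55) AND its start is strictly before job21's end (X.start < 13:40).
job14: start 13:50 < 15:55? ✓; start 13:50 < 13:40? ✗ → no.
job15: start 16:20 < 15:55? ✗; start 16:20 < 13:40? ✗ → no.
job16: start 13:30 < 15:55? ✓; start 13:30 < 13:40? ✓ → yes.
job17: start 19:15 < 15:55? ✗; start 19:15 < 13:40? ✗ → no.
job18: start 15:45 < 15:55? ✓; start 15:45 < 13:40? ✗ → no.
job19: start 15:20 < 15:55? ✓; start 15:20 < 13:40? ✗ → no.
job20: start 07:10 < 15:55? ✓; start 07:10 < 13:40? ✓ → yes.
job22: start 15:05 < 15:55? ✓; start 15:05 < 13:40? ✗ → no.
Result: job16, job20.

job16, job20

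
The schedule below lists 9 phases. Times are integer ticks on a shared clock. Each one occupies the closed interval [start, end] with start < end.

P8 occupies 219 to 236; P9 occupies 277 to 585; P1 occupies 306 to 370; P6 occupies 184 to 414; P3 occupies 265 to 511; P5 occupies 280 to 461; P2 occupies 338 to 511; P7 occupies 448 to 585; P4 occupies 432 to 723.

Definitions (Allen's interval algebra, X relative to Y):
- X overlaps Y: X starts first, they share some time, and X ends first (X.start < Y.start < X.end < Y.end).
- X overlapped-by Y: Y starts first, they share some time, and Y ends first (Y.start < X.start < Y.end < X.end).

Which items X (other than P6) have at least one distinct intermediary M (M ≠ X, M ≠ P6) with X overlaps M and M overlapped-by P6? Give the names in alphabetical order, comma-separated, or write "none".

P1, P3, P5

Target P6 = [184, 414].
Intermediaries M with M overlapped-by P6: P2, P3, P5, P9.
Via P2 — items with X overlaps P2: P1, P5.
Via P3 — items with X overlaps P3: none.
Via P5 — items with X overlaps P5: none.
Via P9 — items with X overlaps P9: P3.
Union: P1, P3, P5.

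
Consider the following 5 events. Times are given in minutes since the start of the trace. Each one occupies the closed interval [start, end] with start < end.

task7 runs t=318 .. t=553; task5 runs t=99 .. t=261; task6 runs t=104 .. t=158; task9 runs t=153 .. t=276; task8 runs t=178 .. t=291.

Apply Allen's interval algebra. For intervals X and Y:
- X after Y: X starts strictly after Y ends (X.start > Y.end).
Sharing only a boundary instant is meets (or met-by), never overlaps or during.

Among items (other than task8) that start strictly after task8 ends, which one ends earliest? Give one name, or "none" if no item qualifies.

Target task8 = [t=178, t=291].
task5 [t=99, t=261] → overlaps → excluded.
task6 [t=104, t=158] → before → excluded.
task7 [t=318, t=553] → after → candidate.
task9 [t=153, t=276] → overlaps → excluded.
Among candidates, earliest end is t=553 → task7.

task7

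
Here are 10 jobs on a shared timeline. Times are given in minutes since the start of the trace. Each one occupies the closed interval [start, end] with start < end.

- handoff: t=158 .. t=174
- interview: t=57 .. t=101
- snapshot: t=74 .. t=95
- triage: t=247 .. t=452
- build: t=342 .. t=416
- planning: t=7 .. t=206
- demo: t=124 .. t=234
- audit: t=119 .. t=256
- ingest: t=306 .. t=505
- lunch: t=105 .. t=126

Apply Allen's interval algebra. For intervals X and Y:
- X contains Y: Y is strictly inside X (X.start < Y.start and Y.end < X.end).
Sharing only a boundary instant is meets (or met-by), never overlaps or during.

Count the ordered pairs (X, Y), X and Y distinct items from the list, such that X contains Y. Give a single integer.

10

Checking all 90 ordered pairs for relation 'contains'; matching pairs in alphabetical order:
(audit, demo): audit contains demo ✓
(audit, handoff): audit contains handoff ✓
(demo, handoff): demo contains handoff ✓
(ingest, build): ingest contains build ✓
(interview, snapshot): interview contains snapshot ✓
(planning, handoff): planning contains handoff ✓
(planning, interview): planning contains interview ✓
(planning, lunch): planning contains lunch ✓
(planning, snapshot): planning contains snapshot ✓
(triage, build): triage contains build ✓
Count: 10.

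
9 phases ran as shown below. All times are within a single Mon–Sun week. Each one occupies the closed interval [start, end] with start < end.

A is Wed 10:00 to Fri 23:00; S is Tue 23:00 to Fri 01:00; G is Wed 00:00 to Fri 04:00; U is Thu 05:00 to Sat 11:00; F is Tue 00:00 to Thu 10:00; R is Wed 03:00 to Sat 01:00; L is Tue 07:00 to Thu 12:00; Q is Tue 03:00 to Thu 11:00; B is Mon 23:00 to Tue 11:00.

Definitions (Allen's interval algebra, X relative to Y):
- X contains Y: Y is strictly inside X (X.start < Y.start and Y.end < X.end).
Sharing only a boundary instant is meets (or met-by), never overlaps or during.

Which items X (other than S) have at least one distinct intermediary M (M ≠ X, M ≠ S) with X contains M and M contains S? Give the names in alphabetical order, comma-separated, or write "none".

Target S = [Tue 23:00, Fri 01:00].
Intermediaries M with M contains S: none.
Union: none.

none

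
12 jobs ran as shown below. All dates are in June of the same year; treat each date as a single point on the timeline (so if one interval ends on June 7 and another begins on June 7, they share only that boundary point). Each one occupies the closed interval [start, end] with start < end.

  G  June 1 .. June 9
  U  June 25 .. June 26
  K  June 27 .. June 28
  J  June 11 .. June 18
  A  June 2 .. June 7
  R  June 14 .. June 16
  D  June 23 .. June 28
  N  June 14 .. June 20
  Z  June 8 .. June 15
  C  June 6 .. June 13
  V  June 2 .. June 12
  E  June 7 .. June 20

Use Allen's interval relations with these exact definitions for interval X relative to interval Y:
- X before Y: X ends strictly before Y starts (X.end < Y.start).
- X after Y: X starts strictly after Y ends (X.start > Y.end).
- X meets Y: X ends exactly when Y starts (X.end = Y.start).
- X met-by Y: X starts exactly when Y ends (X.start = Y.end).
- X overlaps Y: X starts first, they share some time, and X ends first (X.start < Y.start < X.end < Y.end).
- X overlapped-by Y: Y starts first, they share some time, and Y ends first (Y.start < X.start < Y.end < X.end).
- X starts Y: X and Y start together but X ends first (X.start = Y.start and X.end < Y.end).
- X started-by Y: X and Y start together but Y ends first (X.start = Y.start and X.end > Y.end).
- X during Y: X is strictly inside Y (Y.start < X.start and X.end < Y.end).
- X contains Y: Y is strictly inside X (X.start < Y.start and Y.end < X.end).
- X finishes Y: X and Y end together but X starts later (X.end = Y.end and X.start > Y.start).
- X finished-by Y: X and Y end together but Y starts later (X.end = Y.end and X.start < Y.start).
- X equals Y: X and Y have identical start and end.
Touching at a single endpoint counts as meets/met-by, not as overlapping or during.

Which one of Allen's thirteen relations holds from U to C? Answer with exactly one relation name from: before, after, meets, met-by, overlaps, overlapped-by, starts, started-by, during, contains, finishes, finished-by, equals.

after

U = [June 25, June 26]; C = [June 6, June 13].
Compare endpoints: U.start > C.start, U.start > C.end, U.end > C.start, U.end > C.end.
That pattern is 'after'.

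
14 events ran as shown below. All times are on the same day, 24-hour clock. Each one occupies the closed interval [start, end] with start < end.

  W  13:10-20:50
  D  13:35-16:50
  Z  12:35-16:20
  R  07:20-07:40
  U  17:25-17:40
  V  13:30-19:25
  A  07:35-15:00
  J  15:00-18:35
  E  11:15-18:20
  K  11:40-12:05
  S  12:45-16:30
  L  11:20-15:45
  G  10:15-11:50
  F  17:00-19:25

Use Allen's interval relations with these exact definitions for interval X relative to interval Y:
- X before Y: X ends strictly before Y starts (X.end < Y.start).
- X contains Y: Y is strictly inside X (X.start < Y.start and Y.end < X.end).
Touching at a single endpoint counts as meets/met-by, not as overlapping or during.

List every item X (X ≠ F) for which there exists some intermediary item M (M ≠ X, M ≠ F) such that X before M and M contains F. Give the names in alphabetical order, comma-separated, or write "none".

G, K, R

Target F = [17:00, 19:25].
Intermediaries M with M contains F: W.
Via W — items with X before W: G, K, R.
Union: G, K, R.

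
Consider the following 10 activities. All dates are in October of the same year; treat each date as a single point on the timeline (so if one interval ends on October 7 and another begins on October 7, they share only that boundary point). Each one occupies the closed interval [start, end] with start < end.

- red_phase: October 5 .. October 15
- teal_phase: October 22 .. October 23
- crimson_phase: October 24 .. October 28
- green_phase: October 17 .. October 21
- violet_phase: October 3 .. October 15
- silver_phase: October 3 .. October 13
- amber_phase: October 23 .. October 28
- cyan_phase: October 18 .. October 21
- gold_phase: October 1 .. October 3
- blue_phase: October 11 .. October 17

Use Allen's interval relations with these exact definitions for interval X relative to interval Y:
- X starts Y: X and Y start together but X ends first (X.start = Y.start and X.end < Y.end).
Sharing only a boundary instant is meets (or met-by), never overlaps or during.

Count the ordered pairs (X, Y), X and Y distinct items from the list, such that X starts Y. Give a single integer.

Checking all 90 ordered pairs for relation 'starts'; matching pairs in alphabetical order:
(silver_phase, violet_phase): silver_phase starts violet_phase ✓
Count: 1.

1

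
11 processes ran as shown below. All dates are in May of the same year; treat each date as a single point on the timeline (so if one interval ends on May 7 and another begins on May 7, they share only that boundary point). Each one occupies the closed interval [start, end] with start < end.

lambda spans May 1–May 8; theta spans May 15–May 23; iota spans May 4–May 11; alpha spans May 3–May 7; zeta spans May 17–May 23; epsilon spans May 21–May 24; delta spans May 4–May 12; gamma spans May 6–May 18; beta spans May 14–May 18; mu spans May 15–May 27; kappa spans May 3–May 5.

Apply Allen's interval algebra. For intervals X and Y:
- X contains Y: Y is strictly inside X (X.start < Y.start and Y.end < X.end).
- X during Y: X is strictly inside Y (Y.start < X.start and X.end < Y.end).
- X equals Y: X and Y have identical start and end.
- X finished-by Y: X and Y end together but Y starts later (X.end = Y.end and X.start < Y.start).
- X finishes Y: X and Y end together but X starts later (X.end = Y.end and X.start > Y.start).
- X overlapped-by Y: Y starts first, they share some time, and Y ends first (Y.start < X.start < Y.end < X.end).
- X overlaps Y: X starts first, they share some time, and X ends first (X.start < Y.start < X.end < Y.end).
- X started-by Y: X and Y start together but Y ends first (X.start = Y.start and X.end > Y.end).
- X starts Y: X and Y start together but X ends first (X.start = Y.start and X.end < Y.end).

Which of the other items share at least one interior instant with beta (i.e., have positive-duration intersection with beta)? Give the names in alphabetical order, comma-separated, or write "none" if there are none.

Target beta = [May 14, May 18].
alpha [May 3, May 7] → before → no.
delta [May 4, May 12] → before → no.
epsilon [May 21, May 24] → after → no.
gamma [May 6, May 18] → finished-by → yes.
iota [May 4, May 11] → before → no.
kappa [May 3, May 5] → before → no.
lambda [May 1, May 8] → before → no.
mu [May 15, May 27] → overlapped-by → yes.
theta [May 15, May 23] → overlapped-by → yes.
zeta [May 17, May 23] → overlapped-by → yes.
Result: gamma, mu, theta, zeta.

gamma, mu, theta, zeta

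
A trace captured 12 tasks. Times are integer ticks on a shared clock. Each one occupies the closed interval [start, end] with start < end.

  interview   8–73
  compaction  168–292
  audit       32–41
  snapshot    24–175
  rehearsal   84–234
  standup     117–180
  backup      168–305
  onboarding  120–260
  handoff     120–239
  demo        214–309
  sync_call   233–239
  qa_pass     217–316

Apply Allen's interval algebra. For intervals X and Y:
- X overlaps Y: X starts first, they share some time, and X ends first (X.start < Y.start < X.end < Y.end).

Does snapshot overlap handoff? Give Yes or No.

Yes

snapshot = [24, 175], handoff = [120, 239].
Actual relation of snapshot to handoff: overlaps.
Asked whether 'overlaps' holds → Yes.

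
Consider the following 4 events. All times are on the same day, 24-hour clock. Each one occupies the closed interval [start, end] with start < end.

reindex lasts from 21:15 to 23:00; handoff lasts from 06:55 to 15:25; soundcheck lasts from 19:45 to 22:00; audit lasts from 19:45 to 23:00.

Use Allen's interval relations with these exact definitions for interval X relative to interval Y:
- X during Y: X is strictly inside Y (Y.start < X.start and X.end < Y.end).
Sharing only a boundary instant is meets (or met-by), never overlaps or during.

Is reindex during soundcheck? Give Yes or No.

No

reindex = [21:15, 23:00], soundcheck = [19:45, 22:00].
Actual relation of reindex to soundcheck: overlapped-by.
Asked whether 'during' holds → No.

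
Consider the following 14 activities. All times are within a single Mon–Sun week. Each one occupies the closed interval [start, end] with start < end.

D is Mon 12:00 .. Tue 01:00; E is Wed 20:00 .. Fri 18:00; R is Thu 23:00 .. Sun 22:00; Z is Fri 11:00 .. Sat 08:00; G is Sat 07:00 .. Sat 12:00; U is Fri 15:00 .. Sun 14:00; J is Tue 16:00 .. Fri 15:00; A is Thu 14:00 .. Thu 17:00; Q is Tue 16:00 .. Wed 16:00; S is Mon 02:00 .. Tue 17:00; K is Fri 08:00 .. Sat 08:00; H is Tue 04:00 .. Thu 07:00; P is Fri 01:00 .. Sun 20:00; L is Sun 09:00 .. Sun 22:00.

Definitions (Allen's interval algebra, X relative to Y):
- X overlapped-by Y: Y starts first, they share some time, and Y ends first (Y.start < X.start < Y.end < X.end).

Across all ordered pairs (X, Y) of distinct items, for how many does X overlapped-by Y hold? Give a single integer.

21

Checking all 182 ordered pairs for relation 'overlapped-by'; matching pairs in alphabetical order:
(E, H): E overlapped-by H ✓
(E, J): E overlapped-by J ✓
(G, K): G overlapped-by K ✓
(G, Z): G overlapped-by Z ✓
(H, S): H overlapped-by S ✓
(J, H): J overlapped-by H ✓
(J, S): J overlapped-by S ✓
(K, E): K overlapped-by E ✓
(K, J): K overlapped-by J ✓
(L, P): L overlapped-by P ✓
(L, U): L overlapped-by U ✓
(P, E): P overlapped-by E ✓
(P, J): P overlapped-by J ✓
(Q, S): Q overlapped-by S ✓
(R, E): R overlapped-by E ✓
(R, J): R overlapped-by J ✓
(U, E): U overlapped-by E ✓
(U, K): U overlapped-by K ✓
(U, Z): U overlapped-by Z ✓
(Z, E): Z overlapped-by E ✓
(Z, J): Z overlapped-by J ✓
Count: 21.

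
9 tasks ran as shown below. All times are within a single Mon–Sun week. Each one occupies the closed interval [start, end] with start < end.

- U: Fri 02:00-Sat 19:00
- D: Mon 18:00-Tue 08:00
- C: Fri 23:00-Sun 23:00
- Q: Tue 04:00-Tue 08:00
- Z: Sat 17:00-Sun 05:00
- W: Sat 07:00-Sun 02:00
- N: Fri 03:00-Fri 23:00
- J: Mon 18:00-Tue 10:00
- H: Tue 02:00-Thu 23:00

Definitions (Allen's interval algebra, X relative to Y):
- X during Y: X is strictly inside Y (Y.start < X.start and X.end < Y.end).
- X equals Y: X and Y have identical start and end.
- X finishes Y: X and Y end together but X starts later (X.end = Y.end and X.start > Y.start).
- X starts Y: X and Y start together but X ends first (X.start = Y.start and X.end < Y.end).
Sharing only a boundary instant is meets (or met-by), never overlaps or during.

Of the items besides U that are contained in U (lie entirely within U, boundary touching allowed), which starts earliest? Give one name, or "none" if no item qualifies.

Target U = [Fri 02:00, Sat 19:00].
C [Fri 23:00, Sun 23:00] → overlapped-by → excluded.
D [Mon 18:00, Tue 08:00] → before → excluded.
H [Tue 02:00, Thu 23:00] → before → excluded.
J [Mon 18:00, Tue 10:00] → before → excluded.
N [Fri 03:00, Fri 23:00] → during → candidate.
Q [Tue 04:00, Tue 08:00] → before → excluded.
W [Sat 07:00, Sun 02:00] → overlapped-by → excluded.
Z [Sat 17:00, Sun 05:00] → overlapped-by → excluded.
Among candidates, earliest start is Fri 03:00 → N.

N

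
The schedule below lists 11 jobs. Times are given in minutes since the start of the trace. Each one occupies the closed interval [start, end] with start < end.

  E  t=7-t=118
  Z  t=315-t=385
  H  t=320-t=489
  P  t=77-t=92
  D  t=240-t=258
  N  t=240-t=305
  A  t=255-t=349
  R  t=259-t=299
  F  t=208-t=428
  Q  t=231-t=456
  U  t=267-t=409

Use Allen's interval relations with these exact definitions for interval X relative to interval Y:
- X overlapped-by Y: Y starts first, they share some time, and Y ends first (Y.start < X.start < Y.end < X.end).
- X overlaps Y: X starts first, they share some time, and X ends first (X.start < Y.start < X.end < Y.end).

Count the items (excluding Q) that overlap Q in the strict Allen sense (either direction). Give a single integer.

2

Target Q = [t=231, t=456].
A [t=255, t=349] → during → no.
D [t=240, t=258] → during → no.
E [t=7, t=118] → before → no.
F [t=208, t=428] → overlaps → counts.
H [t=320, t=489] → overlapped-by → counts.
N [t=240, t=305] → during → no.
P [t=77, t=92] → before → no.
R [t=259, t=299] → during → no.
U [t=267, t=409] → during → no.
Z [t=315, t=385] → during → no.
Total: 2.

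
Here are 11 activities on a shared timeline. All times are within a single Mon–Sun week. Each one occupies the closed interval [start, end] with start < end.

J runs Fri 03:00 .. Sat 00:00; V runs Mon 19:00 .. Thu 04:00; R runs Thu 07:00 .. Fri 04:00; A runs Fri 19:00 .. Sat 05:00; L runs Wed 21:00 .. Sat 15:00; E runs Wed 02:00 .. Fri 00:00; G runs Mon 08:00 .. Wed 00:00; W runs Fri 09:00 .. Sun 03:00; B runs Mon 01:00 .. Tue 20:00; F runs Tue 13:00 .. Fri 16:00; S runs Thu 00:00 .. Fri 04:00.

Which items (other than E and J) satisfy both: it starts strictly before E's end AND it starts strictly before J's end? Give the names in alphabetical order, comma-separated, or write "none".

B, F, G, L, R, S, V

Conditions: its start is strictly before E's end (X.start < Fri 00:00) AND its start is strictly before J's end (X.start < Sat 00:00).
A: start Fri 19:00 < Fri 00:00? ✗; start Fri 19:00 < Sat 00:00? ✓ → no.
B: start Mon 01:00 < Fri 00:00? ✓; start Mon 01:00 < Sat 00:00? ✓ → yes.
F: start Tue 13:00 < Fri 00:00? ✓; start Tue 13:00 < Sat 00:00? ✓ → yes.
G: start Mon 08:00 < Fri 00:00? ✓; start Mon 08:00 < Sat 00:00? ✓ → yes.
L: start Wed 21:00 < Fri 00:00? ✓; start Wed 21:00 < Sat 00:00? ✓ → yes.
R: start Thu 07:00 < Fri 00:00? ✓; start Thu 07:00 < Sat 00:00? ✓ → yes.
S: start Thu 00:00 < Fri 00:00? ✓; start Thu 00:00 < Sat 00:00? ✓ → yes.
V: start Mon 19:00 < Fri 00:00? ✓; start Mon 19:00 < Sat 00:00? ✓ → yes.
W: start Fri 09:00 < Fri 00:00? ✗; start Fri 09:00 < Sat 00:00? ✓ → no.
Result: B, F, G, L, R, S, V.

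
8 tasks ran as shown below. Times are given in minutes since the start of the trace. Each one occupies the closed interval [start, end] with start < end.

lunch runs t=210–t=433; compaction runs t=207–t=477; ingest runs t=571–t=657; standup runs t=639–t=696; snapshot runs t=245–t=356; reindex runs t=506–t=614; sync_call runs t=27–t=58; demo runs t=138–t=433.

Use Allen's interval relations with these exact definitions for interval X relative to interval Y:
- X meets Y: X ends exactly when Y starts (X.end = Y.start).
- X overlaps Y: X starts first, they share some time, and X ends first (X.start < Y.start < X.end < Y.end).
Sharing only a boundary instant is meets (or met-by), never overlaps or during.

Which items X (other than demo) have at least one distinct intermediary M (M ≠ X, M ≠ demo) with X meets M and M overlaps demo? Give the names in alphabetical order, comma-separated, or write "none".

Target demo = [t=138, t=433].
Intermediaries M with M overlaps demo: none.
Union: none.

none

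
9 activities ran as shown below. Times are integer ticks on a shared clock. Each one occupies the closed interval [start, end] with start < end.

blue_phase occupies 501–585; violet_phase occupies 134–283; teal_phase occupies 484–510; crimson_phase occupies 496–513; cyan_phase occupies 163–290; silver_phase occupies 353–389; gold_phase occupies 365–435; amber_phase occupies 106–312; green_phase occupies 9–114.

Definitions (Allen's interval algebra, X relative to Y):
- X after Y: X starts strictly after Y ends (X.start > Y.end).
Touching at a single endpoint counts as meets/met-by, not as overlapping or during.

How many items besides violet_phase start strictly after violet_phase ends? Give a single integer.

Target violet_phase = [134, 283].
amber_phase [106, 312] → contains → no.
blue_phase [501, 585] → after → counts.
crimson_phase [496, 513] → after → counts.
cyan_phase [163, 290] → overlapped-by → no.
gold_phase [365, 435] → after → counts.
green_phase [9, 114] → before → no.
silver_phase [353, 389] → after → counts.
teal_phase [484, 510] → after → counts.
Total: 5.

5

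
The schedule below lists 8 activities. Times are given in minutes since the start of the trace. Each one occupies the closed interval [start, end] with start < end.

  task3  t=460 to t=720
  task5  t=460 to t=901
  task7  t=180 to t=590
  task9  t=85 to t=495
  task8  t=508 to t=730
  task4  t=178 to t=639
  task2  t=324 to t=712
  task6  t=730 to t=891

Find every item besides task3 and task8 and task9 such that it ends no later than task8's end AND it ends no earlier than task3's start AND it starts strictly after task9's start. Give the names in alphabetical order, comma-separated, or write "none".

Conditions: its end is no later than task8's end (X.end <= t=730) AND its end is no earlier than task3's start (X.end >= t=460) AND its start is strictly after task9's start (X.start > t=85).
task2: end t=712 <= t=730? ✓; end t=712 >= t=460? ✓; start t=324 > t=85? ✓ → yes.
task4: end t=639 <= t=730? ✓; end t=639 >= t=460? ✓; start t=178 > t=85? ✓ → yes.
task5: end t=901 <= t=730? ✗; end t=901 >= t=460? ✓; start t=460 > t=85? ✓ → no.
task6: end t=891 <= t=730? ✗; end t=891 >= t=460? ✓; start t=730 > t=85? ✓ → no.
task7: end t=590 <= t=730? ✓; end t=590 >= t=460? ✓; start t=180 > t=85? ✓ → yes.
Result: task2, task4, task7.

task2, task4, task7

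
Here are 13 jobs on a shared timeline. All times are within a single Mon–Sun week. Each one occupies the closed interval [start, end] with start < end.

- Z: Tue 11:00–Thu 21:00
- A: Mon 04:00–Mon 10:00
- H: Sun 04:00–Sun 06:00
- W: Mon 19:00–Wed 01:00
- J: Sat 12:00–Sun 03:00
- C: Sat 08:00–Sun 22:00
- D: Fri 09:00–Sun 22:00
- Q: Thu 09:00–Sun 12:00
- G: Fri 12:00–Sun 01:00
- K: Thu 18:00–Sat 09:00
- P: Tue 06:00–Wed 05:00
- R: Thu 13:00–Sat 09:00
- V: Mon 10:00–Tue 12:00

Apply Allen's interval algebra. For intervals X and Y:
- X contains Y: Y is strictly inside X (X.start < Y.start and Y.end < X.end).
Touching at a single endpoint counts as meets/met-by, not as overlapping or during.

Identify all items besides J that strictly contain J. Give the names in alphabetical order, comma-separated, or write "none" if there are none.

C, D, Q

Target J = [Sat 12:00, Sun 03:00].
A [Mon 04:00, Mon 10:00] → before → no.
C [Sat 08:00, Sun 22:00] → contains → yes.
D [Fri 09:00, Sun 22:00] → contains → yes.
G [Fri 12:00, Sun 01:00] → overlaps → no.
H [Sun 04:00, Sun 06:00] → after → no.
K [Thu 18:00, Sat 09:00] → before → no.
P [Tue 06:00, Wed 05:00] → before → no.
Q [Thu 09:00, Sun 12:00] → contains → yes.
R [Thu 13:00, Sat 09:00] → before → no.
V [Mon 10:00, Tue 12:00] → before → no.
W [Mon 19:00, Wed 01:00] → before → no.
Z [Tue 11:00, Thu 21:00] → before → no.
Result: C, D, Q.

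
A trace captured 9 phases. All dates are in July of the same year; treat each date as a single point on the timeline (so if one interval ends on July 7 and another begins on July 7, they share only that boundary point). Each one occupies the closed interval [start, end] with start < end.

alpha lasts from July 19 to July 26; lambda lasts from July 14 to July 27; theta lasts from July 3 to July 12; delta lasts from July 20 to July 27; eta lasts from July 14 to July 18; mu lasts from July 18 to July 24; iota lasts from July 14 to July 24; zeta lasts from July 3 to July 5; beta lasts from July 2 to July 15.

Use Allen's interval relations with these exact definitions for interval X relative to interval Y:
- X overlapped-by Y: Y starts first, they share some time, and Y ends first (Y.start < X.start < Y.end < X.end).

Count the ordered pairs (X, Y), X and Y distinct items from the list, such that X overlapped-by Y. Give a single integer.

Checking all 72 ordered pairs for relation 'overlapped-by'; matching pairs in alphabetical order:
(alpha, iota): alpha overlapped-by iota ✓
(alpha, mu): alpha overlapped-by mu ✓
(delta, alpha): delta overlapped-by alpha ✓
(delta, iota): delta overlapped-by iota ✓
(delta, mu): delta overlapped-by mu ✓
(eta, beta): eta overlapped-by beta ✓
(iota, beta): iota overlapped-by beta ✓
(lambda, beta): lambda overlapped-by beta ✓
Count: 8.

8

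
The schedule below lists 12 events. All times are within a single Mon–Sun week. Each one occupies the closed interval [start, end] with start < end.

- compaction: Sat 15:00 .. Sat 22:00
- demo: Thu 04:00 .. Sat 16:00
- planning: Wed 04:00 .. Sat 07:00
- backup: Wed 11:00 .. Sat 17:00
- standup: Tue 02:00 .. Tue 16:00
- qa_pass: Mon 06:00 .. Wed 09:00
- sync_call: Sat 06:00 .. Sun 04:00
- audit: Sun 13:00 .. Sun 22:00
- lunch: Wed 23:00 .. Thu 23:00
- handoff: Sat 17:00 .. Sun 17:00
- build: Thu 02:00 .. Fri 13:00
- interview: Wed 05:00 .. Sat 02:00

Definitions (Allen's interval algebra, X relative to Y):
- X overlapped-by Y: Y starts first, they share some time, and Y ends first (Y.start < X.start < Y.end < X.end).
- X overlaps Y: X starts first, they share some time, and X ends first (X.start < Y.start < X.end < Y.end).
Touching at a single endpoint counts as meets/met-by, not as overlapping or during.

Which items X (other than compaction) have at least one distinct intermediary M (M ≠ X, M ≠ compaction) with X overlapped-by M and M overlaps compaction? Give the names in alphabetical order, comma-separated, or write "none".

sync_call

Target compaction = [Sat 15:00, Sat 22:00].
Intermediaries M with M overlaps compaction: backup, demo.
Via backup — items with X overlapped-by backup: sync_call.
Via demo — items with X overlapped-by demo: sync_call.
Union: sync_call.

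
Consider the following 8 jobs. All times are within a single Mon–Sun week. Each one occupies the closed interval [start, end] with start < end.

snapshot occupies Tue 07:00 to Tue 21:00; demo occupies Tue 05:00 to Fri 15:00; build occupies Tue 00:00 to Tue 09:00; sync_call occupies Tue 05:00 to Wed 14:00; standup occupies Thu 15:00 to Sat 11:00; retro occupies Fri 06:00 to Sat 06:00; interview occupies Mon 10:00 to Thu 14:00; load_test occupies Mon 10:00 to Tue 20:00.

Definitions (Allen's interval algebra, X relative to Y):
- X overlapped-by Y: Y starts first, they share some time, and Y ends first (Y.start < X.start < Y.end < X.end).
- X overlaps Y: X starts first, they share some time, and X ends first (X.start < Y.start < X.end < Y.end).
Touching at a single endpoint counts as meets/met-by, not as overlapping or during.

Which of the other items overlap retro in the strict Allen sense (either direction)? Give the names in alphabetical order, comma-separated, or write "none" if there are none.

Target retro = [Fri 06:00, Sat 06:00].
build [Tue 00:00, Tue 09:00] → before → no.
demo [Tue 05:00, Fri 15:00] → overlaps → yes.
interview [Mon 10:00, Thu 14:00] → before → no.
load_test [Mon 10:00, Tue 20:00] → before → no.
snapshot [Tue 07:00, Tue 21:00] → before → no.
standup [Thu 15:00, Sat 11:00] → contains → no.
sync_call [Tue 05:00, Wed 14:00] → before → no.
Result: demo.

demo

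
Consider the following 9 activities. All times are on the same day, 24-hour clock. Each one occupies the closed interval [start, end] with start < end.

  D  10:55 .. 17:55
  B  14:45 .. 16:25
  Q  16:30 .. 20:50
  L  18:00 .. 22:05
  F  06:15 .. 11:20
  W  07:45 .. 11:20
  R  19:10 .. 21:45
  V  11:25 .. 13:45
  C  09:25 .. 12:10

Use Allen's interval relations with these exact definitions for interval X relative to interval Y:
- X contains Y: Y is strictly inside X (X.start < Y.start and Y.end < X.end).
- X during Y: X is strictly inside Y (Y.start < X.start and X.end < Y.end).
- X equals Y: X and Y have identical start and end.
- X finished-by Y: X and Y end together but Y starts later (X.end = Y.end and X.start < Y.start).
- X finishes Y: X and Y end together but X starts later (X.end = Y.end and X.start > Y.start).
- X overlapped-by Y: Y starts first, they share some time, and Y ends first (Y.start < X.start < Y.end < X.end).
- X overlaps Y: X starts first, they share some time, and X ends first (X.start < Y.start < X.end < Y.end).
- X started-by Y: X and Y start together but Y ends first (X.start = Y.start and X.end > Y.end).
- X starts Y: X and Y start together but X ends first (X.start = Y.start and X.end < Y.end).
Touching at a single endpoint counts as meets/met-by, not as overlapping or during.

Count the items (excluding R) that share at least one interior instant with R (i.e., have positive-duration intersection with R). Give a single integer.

Target R = [19:10, 21:45].
B [14:45, 16:25] → before → no.
C [09:25, 12:10] → before → no.
D [10:55, 17:55] → before → no.
F [06:15, 11:20] → before → no.
L [18:00, 22:05] → contains → counts.
Q [16:30, 20:50] → overlaps → counts.
V [11:25, 13:45] → before → no.
W [07:45, 11:20] → before → no.
Total: 2.

2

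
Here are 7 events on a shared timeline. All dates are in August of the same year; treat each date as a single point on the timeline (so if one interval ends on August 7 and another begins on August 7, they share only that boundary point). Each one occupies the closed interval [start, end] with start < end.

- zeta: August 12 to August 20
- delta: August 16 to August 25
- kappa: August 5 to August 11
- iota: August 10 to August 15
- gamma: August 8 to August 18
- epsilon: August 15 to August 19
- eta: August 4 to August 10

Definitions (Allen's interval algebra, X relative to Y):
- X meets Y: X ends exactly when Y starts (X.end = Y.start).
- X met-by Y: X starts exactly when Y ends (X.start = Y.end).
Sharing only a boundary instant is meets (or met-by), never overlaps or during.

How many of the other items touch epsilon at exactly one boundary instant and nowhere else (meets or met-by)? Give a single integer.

Target epsilon = [August 15, August 19].
delta [August 16, August 25] → overlapped-by → no.
eta [August 4, August 10] → before → no.
gamma [August 8, August 18] → overlaps → no.
iota [August 10, August 15] → meets → counts.
kappa [August 5, August 11] → before → no.
zeta [August 12, August 20] → contains → no.
Total: 1.

1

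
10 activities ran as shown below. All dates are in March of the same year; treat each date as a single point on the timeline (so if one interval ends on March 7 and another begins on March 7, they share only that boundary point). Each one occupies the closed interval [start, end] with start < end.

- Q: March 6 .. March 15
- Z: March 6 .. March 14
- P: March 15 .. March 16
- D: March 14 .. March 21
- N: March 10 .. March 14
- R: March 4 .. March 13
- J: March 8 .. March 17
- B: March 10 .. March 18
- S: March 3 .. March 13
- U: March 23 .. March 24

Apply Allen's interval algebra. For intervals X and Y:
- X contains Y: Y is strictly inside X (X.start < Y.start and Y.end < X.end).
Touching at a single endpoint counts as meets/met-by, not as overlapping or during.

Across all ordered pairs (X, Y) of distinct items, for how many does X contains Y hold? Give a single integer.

Checking all 90 ordered pairs for relation 'contains'; matching pairs in alphabetical order:
(B, P): B contains P ✓
(D, P): D contains P ✓
(J, N): J contains N ✓
(J, P): J contains P ✓
(Q, N): Q contains N ✓
Count: 5.

5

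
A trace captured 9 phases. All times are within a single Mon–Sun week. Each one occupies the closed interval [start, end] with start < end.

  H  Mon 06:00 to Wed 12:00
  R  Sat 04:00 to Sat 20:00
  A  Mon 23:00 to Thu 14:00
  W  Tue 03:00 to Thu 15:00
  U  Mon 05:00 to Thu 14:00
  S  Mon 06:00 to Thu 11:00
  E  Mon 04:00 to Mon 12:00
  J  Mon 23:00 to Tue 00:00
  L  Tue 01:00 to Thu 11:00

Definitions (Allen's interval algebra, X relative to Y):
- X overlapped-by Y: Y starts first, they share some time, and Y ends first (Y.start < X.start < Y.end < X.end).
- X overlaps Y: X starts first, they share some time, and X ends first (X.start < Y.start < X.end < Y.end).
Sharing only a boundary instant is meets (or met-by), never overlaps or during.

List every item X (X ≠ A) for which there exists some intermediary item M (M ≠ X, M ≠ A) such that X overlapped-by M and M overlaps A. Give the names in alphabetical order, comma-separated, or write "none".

L, W

Target A = [Mon 23:00, Thu 14:00].
Intermediaries M with M overlaps A: H, S.
Via H — items with X overlapped-by H: L, W.
Via S — items with X overlapped-by S: W.
Union: L, W.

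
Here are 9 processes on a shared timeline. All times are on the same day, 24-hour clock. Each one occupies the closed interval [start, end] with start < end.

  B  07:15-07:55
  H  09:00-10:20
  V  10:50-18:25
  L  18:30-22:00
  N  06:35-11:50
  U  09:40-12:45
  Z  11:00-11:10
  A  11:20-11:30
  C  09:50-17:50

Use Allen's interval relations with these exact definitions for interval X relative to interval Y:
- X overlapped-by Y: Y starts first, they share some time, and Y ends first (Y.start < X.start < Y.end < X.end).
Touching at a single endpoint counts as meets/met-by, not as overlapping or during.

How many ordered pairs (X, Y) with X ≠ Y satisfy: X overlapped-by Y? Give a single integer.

8

Checking all 72 ordered pairs for relation 'overlapped-by'; matching pairs in alphabetical order:
(C, H): C overlapped-by H ✓
(C, N): C overlapped-by N ✓
(C, U): C overlapped-by U ✓
(U, H): U overlapped-by H ✓
(U, N): U overlapped-by N ✓
(V, C): V overlapped-by C ✓
(V, N): V overlapped-by N ✓
(V, U): V overlapped-by U ✓
Count: 8.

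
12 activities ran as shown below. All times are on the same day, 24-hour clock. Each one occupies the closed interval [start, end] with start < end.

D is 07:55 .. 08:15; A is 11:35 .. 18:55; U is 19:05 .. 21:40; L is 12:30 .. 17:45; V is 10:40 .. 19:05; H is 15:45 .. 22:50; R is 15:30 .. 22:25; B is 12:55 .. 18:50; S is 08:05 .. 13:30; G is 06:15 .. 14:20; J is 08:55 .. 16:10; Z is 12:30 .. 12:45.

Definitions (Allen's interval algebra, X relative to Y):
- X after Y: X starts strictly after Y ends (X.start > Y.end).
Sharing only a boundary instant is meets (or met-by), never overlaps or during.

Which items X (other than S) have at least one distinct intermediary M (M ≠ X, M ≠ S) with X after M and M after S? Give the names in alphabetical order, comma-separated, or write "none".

Target S = [08:05, 13:30].
Intermediaries M with M after S: H, R, U.
Via H — items with X after H: none.
Via R — items with X after R: none.
Via U — items with X after U: none.
Union: none.

none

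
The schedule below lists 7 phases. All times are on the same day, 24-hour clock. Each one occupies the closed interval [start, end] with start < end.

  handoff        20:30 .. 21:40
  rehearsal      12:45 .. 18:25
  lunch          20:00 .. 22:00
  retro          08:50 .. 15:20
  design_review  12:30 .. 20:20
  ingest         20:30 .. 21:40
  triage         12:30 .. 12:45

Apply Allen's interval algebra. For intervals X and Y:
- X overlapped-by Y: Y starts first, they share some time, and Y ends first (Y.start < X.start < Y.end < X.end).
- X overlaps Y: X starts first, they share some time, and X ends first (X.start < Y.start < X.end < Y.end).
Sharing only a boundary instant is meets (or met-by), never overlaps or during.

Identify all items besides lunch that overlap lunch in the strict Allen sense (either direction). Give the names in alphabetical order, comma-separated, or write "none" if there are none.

design_review

Target lunch = [20:00, 22:00].
design_review [12:30, 20:20] → overlaps → yes.
handoff [20:30, 21:40] → during → no.
ingest [20:30, 21:40] → during → no.
rehearsal [12:45, 18:25] → before → no.
retro [08:50, 15:20] → before → no.
triage [12:30, 12:45] → before → no.
Result: design_review.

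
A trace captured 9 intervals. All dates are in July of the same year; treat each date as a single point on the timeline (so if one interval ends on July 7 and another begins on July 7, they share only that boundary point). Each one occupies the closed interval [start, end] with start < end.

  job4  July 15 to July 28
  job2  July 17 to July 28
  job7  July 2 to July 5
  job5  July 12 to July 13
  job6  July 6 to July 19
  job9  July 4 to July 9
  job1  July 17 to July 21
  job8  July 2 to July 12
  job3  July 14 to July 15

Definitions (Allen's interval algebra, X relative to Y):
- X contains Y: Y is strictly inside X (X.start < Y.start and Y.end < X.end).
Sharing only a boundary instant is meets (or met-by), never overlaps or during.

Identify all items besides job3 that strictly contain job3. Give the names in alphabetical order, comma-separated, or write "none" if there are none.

job6

Target job3 = [July 14, July 15].
job1 [July 17, July 21] → after → no.
job2 [July 17, July 28] → after → no.
job4 [July 15, July 28] → met-by → no.
job5 [July 12, July 13] → before → no.
job6 [July 6, July 19] → contains → yes.
job7 [July 2, July 5] → before → no.
job8 [July 2, July 12] → before → no.
job9 [July 4, July 9] → before → no.
Result: job6.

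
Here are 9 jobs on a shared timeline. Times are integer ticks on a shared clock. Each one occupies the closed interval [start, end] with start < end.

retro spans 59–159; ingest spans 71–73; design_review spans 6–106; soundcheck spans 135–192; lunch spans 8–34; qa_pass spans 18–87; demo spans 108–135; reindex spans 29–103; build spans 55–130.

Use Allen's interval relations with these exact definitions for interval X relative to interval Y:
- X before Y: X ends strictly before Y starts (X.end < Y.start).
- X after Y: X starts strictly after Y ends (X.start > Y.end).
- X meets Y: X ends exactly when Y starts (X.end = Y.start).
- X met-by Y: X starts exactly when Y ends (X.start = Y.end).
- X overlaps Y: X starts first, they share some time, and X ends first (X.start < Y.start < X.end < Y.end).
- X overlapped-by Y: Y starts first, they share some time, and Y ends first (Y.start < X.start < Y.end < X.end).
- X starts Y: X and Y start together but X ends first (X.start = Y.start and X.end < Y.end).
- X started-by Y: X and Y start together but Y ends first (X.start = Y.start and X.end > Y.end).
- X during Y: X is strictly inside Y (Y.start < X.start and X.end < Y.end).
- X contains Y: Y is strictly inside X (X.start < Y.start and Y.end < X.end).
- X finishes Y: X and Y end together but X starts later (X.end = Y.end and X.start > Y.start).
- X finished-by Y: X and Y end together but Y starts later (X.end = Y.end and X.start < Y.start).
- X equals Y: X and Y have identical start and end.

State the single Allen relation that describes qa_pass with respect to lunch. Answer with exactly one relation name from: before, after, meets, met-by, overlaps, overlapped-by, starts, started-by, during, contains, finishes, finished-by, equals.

qa_pass = [18, 87]; lunch = [8, 34].
Compare endpoints: qa_pass.start > lunch.start, qa_pass.start < lunch.end, qa_pass.end > lunch.start, qa_pass.end > lunch.end.
That pattern is 'overlapped-by'.

overlapped-by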